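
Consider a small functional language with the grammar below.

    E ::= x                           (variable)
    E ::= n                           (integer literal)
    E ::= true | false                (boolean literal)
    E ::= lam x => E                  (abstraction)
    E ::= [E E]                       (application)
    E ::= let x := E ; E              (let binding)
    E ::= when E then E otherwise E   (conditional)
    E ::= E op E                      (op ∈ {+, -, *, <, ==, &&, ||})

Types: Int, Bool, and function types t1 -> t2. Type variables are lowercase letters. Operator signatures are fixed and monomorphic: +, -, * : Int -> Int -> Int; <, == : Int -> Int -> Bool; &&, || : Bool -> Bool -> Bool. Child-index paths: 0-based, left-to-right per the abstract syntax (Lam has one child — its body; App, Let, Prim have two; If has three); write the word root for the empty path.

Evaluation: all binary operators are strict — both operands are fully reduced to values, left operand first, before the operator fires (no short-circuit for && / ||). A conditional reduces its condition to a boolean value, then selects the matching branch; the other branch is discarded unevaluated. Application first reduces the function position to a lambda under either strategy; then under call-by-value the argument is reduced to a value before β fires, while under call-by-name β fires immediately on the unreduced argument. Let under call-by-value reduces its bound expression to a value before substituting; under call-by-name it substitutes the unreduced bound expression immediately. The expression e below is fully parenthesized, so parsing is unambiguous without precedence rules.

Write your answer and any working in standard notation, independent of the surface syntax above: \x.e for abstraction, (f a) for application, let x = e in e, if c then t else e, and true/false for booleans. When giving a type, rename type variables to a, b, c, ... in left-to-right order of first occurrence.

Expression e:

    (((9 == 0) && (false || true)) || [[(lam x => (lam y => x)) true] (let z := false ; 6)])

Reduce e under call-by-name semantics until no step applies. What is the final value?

Answer: true

Trace:
step 0: (((9 == 0) && (false || true)) || (((\x.(\y.x)) true) (let z = false in 6)))
step 1: [delta@0.0] ((false && (false || true)) || (((\x.(\y.x)) true) (let z = false in 6)))
step 2: [delta@0.1] ((false && true) || (((\x.(\y.x)) true) (let z = false in 6)))
step 3: [delta@0] (false || (((\x.(\y.x)) true) (let z = false in 6)))
step 4: [beta@1.0] (false || ((\y.true) (let z = false in 6)))
step 5: [beta@1] (false || true)
step 6: [delta@root] true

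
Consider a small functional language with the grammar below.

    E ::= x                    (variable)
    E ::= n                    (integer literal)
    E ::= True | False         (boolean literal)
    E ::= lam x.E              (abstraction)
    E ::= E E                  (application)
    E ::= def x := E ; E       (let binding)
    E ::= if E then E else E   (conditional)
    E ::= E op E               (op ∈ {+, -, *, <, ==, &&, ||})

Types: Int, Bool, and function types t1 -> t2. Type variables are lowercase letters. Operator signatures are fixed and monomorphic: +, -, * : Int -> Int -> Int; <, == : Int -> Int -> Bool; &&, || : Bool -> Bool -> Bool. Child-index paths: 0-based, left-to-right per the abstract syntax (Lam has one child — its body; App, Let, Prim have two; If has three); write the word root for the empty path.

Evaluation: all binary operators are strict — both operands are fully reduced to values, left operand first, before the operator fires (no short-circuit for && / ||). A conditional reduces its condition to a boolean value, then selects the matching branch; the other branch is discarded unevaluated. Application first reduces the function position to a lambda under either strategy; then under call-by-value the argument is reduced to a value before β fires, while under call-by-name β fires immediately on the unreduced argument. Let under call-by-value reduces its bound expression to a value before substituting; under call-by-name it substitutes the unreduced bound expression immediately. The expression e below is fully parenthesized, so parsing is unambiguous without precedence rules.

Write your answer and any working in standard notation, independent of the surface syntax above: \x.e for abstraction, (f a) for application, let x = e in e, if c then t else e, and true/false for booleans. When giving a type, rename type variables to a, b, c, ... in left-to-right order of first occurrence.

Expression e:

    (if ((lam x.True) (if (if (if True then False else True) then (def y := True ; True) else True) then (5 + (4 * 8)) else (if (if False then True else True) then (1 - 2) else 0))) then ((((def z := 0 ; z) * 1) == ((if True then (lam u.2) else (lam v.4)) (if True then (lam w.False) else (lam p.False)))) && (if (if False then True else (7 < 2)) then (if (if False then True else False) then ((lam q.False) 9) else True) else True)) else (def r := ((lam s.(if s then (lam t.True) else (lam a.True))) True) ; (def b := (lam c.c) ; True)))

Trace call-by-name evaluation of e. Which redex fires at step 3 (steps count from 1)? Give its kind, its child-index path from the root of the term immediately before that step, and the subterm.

Working:
step 0: (if ((\x.true) (if (if (if true then false else true) then (let y = true in true) else true) then (5 + (4 * 8)) else (if (if false then true else true) then (1 - 2) else 0))) then ((((let z = 0 in z) * 1) == ((if true then (\u.2) else (\v.4)) (if true then (\w.false) else (\p.false)))) && (if (if false then true else (7 < 2)) then (if (if false then true else false) then ((\q.false) 9) else true) else true)) else (let r = ((\s.(if s then (\t.true) else (\a.true))) true) in (let b = (\c.c) in true)))
step 1: [beta@0] (if true then ((((let z = 0 in z) * 1) == ((if true then (\u.2) else (\v.4)) (if true then (\w.false) else (\p.false)))) && (if (if false then true else (7 < 2)) then (if (if false then true else false) then ((\q.false) 9) else true) else true)) else (let r = ((\s.(if s then (\t.true) else (\a.true))) true) in (let b = (\c.c) in true)))
step 2: [if@root] ((((let z = 0 in z) * 1) == ((if true then (\u.2) else (\v.4)) (if true then (\w.false) else (\p.false)))) && (if (if false then true else (7 < 2)) then (if (if false then true else false) then ((\q.false) 9) else true) else true))
step 3: [let@0.0.0] (((0 * 1) == ((if true then (\u.2) else (\v.4)) (if true then (\w.false) else (\p.false)))) && (if (if false then true else (7 < 2)) then (if (if false then true else false) then ((\q.false) 9) else true) else true))

Answer: let at 0.0.0 : (let z = 0 in z)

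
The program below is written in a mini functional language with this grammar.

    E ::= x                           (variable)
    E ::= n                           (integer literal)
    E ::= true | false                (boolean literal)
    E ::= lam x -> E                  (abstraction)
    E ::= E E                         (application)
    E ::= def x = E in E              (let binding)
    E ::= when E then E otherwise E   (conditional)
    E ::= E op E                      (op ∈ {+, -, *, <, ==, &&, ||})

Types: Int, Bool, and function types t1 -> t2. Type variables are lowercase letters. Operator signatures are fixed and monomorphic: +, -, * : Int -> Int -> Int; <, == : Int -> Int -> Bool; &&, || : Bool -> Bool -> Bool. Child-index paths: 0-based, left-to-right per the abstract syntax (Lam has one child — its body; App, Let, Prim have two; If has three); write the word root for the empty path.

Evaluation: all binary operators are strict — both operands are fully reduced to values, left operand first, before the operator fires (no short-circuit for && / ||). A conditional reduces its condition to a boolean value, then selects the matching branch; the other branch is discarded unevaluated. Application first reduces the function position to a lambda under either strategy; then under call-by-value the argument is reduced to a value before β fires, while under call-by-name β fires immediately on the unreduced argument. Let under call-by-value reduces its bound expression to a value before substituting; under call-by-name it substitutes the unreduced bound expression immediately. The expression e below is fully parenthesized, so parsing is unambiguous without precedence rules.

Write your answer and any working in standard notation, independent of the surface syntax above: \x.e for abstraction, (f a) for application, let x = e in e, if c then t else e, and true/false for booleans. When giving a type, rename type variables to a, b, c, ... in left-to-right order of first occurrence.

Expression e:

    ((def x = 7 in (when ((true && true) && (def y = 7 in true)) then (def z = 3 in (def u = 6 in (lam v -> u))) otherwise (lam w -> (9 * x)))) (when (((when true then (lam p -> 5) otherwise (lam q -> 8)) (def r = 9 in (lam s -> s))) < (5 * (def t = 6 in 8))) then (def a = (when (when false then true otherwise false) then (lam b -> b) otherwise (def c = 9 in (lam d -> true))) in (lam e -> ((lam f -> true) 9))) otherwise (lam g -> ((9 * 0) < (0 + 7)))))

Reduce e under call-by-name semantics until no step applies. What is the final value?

Answer: 6

Derivation:
step 0: ((let x = 7 in (if ((true && true) && (let y = 7 in true)) then (let z = 3 in (let u = 6 in (\v.u))) else (\w.(9 * x)))) (if (((if true then (\p.5) else (\q.8)) (let r = 9 in (\s.s))) < (5 * (let t = 6 in 8))) then (let a = (if (if false then true else false) then (\b.b) else (let c = 9 in (\d.true))) in (\e.((\f.true) 9))) else (\g.((9 * 0) < (0 + 7)))))
step 1: [let@0] ((if ((true && true) && (let y = 7 in true)) then (let z = 3 in (let u = 6 in (\v.u))) else (\w.(9 * 7))) (if (((if true then (\p.5) else (\q.8)) (let r = 9 in (\s.s))) < (5 * (let t = 6 in 8))) then (let a = (if (if false then true else false) then (\b.b) else (let c = 9 in (\d.true))) in (\e.((\f.true) 9))) else (\g.((9 * 0) < (0 + 7)))))
step 2: [delta@0.0.0] ((if (true && (let y = 7 in true)) then (let z = 3 in (let u = 6 in (\v.u))) else (\w.(9 * 7))) (if (((if true then (\p.5) else (\q.8)) (let r = 9 in (\s.s))) < (5 * (let t = 6 in 8))) then (let a = (if (if false then true else false) then (\b.b) else (let c = 9 in (\d.true))) in (\e.((\f.true) 9))) else (\g.((9 * 0) < (0 + 7)))))
step 3: [let@0.0.1] ((if (true && true) then (let z = 3 in (let u = 6 in (\v.u))) else (\w.(9 * 7))) (if (((if true then (\p.5) else (\q.8)) (let r = 9 in (\s.s))) < (5 * (let t = 6 in 8))) then (let a = (if (if false then true else false) then (\b.b) else (let c = 9 in (\d.true))) in (\e.((\f.true) 9))) else (\g.((9 * 0) < (0 + 7)))))
step 4: [delta@0.0] ((if true then (let z = 3 in (let u = 6 in (\v.u))) else (\w.(9 * 7))) (if (((if true then (\p.5) else (\q.8)) (let r = 9 in (\s.s))) < (5 * (let t = 6 in 8))) then (let a = (if (if false then true else false) then (\b.b) else (let c = 9 in (\d.true))) in (\e.((\f.true) 9))) else (\g.((9 * 0) < (0 + 7)))))
step 5: [if@0] ((let z = 3 in (let u = 6 in (\v.u))) (if (((if true then (\p.5) else (\q.8)) (let r = 9 in (\s.s))) < (5 * (let t = 6 in 8))) then (let a = (if (if false then true else false) then (\b.b) else (let c = 9 in (\d.true))) in (\e.((\f.true) 9))) else (\g.((9 * 0) < (0 + 7)))))
step 6: [let@0] ((let u = 6 in (\v.u)) (if (((if true then (\p.5) else (\q.8)) (let r = 9 in (\s.s))) < (5 * (let t = 6 in 8))) then (let a = (if (if false then true else false) then (\b.b) else (let c = 9 in (\d.true))) in (\e.((\f.true) 9))) else (\g.((9 * 0) < (0 + 7)))))
step 7: [let@0] ((\v.6) (if (((if true then (\p.5) else (\q.8)) (let r = 9 in (\s.s))) < (5 * (let t = 6 in 8))) then (let a = (if (if false then true else false) then (\b.b) else (let c = 9 in (\d.true))) in (\e.((\f.true) 9))) else (\g.((9 * 0) < (0 + 7)))))
step 8: [beta@root] 6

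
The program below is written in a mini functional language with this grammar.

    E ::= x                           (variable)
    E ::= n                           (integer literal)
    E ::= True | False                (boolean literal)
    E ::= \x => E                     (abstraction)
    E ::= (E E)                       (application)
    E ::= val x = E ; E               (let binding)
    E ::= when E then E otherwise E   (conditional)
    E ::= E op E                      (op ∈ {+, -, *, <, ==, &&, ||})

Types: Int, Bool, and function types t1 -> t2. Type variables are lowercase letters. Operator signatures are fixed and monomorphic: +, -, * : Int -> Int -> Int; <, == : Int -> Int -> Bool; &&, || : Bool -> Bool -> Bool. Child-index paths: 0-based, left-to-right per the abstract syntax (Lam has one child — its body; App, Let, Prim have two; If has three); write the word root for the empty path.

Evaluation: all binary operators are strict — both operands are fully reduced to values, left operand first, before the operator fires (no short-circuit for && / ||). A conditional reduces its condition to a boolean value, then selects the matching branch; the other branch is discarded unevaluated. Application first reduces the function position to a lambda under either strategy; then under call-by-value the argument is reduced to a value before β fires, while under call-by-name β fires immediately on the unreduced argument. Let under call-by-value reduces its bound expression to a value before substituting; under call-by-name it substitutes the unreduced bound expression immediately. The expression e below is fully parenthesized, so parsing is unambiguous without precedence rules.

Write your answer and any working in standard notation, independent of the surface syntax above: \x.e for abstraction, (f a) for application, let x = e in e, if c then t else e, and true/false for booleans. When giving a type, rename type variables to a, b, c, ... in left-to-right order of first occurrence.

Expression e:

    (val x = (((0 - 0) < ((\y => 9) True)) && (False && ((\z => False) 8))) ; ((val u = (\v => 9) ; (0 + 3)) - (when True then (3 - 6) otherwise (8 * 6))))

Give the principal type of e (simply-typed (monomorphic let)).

Derivation:
  unify Int ~ Int
  unify Int ~ Int
  unify Int ~ Int
\y._ : a -> Int
  unify a -> Int ~ Bool -> b
  unify a ~ Bool
  unify Int ~ b
_ _ : Int
  unify Int ~ Int
  unify Bool ~ Bool
  unify Bool ~ Bool
\z._ : c -> Bool
  unify c -> Bool ~ Int -> d
  unify c ~ Int
  unify Bool ~ d
_ _ : Bool
  unify Bool ~ Bool
  unify Bool ~ Bool
let x : Bool
\v._ : e -> Int
let u : e -> Int
  unify Int ~ Int
  unify Int ~ Int
  unify Int ~ Int
  unify Bool ~ Bool
  unify Int ~ Int
  unify Int ~ Int
  unify Int ~ Int
  unify Int ~ Int
  unify Int ~ Int
  unify Int ~ Int

Answer: Int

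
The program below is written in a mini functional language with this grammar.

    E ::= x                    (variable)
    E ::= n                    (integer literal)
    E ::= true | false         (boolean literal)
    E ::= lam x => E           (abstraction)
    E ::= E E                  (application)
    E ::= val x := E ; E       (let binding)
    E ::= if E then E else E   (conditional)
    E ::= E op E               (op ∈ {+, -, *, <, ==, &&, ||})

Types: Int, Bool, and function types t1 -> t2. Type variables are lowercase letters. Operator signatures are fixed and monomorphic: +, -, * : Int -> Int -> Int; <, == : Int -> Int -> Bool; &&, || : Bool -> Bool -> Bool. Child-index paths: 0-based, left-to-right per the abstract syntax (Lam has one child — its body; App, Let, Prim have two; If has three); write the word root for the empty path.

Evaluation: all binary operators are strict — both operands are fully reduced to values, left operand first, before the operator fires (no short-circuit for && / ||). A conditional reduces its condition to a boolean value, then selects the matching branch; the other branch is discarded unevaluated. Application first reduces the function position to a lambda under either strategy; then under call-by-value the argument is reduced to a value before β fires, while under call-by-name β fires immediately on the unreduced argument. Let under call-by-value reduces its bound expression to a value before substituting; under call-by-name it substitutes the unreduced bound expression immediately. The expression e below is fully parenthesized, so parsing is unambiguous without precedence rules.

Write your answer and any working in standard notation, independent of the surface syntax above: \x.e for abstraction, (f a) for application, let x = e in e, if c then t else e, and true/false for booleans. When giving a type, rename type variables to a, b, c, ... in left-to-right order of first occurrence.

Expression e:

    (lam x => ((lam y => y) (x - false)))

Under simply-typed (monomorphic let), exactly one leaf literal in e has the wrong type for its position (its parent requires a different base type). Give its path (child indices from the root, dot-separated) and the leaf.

Derivation:
y : b
\y._ : b -> b
x : a
  unify a ~ Int
  unify Bool ~ Int
  FAIL: mismatch Bool ~ Int

Answer: 0.1.1 : false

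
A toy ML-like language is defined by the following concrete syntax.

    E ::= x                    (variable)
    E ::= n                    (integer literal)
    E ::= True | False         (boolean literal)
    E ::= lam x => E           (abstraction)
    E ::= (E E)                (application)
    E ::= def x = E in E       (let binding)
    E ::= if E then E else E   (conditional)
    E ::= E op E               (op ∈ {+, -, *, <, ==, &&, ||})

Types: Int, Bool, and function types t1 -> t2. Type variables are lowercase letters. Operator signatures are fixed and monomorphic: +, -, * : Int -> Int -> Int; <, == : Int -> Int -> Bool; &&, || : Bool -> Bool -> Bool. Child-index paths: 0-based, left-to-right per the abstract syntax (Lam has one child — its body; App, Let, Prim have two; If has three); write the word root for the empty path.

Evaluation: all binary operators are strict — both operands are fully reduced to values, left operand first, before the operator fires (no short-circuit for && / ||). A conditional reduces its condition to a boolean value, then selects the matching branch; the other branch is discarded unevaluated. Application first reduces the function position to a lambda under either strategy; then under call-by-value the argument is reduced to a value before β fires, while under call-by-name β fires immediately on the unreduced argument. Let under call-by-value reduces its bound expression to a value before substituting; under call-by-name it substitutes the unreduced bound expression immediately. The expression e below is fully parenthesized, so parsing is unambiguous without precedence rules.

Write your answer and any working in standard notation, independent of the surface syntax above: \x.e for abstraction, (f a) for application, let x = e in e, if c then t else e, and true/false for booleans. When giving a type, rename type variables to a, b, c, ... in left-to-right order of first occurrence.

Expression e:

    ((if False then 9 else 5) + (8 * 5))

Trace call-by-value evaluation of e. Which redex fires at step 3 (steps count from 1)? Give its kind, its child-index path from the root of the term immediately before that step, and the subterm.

Answer: delta at root : (5 + 40)

Working:
step 0: ((if false then 9 else 5) + (8 * 5))
step 1: [if@0] (5 + (8 * 5))
step 2: [delta@1] (5 + 40)
step 3: [delta@root] 45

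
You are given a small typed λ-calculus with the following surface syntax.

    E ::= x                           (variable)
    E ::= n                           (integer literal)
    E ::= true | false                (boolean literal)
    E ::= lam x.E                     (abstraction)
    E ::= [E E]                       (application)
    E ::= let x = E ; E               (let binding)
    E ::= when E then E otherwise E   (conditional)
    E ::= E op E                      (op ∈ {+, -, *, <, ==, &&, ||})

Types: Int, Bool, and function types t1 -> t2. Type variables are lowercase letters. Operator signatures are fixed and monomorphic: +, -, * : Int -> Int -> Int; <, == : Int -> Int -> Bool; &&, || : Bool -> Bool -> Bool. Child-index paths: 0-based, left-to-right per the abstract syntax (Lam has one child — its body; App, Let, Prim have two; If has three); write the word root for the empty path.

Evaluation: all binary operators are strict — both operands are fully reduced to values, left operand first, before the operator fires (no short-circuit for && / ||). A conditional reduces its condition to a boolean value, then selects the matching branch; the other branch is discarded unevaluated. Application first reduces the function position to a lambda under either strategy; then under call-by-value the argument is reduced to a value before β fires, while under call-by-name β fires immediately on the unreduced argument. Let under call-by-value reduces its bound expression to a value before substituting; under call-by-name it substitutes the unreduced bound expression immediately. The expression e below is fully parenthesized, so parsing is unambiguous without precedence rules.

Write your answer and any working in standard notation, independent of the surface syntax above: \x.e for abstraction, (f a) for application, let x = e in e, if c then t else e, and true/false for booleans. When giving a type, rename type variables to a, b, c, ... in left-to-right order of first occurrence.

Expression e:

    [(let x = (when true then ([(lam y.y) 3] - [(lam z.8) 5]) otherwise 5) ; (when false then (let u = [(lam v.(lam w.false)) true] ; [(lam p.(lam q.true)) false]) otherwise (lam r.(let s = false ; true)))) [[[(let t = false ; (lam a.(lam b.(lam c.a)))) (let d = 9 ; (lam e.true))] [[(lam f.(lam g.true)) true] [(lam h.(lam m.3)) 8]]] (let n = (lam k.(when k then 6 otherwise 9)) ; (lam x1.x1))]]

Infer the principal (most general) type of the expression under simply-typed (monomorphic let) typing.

Answer: Bool

Trace:
  unify Bool ~ Bool
y : a
\y._ : a -> a
  unify a -> a ~ Int -> b
  unify a ~ Int
  unify Int ~ b
_ _ : Int
  unify Int ~ Int
\z._ : c -> Int
  unify c -> Int ~ Int -> d
  unify c ~ Int
  unify Int ~ d
_ _ : Int
  unify Int ~ Int
  unify Int ~ Int
let x : Int
  unify Bool ~ Bool
\w._ : f -> Bool
\v._ : e -> f -> Bool
  unify e -> f -> Bool ~ Bool -> g
  unify e ~ Bool
  unify f -> Bool ~ g
_ _ : f -> Bool
let u : f -> Bool
\q._ : i -> Bool
\p._ : h -> i -> Bool
  unify h -> i -> Bool ~ Bool -> j
  unify h ~ Bool
  unify i -> Bool ~ j
_ _ : i -> Bool
let s : Bool
\r._ : k -> Bool
  unify i -> Bool ~ k -> Bool
  unify i ~ k
  unify Bool ~ Bool
let t : Bool
a : l
\c._ : n -> l
\b._ : m -> n -> l
\a._ : l -> m -> n -> l
let d : Int
\e._ : o -> Bool
  unify l -> m -> n -> l ~ (o -> Bool) -> p
  unify l ~ o -> Bool
  unify m -> n -> o -> Bool ~ p
_ _ : m -> n -> o -> Bool
\g._ : r -> Bool
\f._ : q -> r -> Bool
  unify q -> r -> Bool ~ Bool -> s
  unify q ~ Bool
  unify r -> Bool ~ s
_ _ : r -> Bool
\m._ : u -> Int
\h._ : t -> u -> Int
  unify t -> u -> Int ~ Int -> v
  unify t ~ Int
  unify u -> Int ~ v
_ _ : u -> Int
  unify r -> Bool ~ (u -> Int) -> w
  unify r ~ u -> Int
  unify Bool ~ w
_ _ : Bool
  unify m -> n -> o -> Bool ~ Bool -> x
  unify m ~ Bool
  unify n -> o -> Bool ~ x
_ _ : n -> o -> Bool
k : y
  unify y ~ Bool
  unify Int ~ Int
\k._ : Bool -> Int
let n : Bool -> Int
x1 : z
\x1._ : z -> z
  unify n -> o -> Bool ~ (z -> z) -> t26
  unify n ~ z -> z
  unify o -> Bool ~ t26
_ _ : o -> Bool
  unify k -> Bool ~ (o -> Bool) -> t27
  unify k ~ o -> Bool
  unify Bool ~ t27
_ _ : Bool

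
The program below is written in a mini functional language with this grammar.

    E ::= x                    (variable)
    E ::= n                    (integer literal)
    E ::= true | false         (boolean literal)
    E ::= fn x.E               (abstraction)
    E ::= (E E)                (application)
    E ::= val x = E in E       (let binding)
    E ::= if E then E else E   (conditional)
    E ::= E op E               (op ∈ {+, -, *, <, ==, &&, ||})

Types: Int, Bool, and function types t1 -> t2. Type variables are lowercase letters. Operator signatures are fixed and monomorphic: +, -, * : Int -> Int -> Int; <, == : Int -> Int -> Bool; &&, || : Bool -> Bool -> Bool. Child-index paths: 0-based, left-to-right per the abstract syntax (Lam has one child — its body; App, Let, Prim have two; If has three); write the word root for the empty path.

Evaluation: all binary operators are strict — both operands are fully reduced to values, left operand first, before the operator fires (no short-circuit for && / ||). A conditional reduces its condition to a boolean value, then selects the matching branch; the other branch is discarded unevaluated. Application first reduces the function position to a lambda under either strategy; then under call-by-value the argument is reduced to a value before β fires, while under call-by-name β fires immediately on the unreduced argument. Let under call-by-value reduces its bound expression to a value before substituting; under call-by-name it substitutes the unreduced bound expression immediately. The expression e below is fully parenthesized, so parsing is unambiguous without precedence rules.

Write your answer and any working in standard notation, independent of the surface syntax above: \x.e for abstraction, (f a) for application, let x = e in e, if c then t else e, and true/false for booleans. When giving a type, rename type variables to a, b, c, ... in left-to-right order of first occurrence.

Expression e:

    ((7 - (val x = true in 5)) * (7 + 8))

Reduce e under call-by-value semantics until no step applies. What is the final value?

Derivation:
step 0: ((7 - (let x = true in 5)) * (7 + 8))
step 1: [let@0.1] ((7 - 5) * (7 + 8))
step 2: [delta@0] (2 * (7 + 8))
step 3: [delta@1] (2 * 15)
step 4: [delta@root] 30

Answer: 30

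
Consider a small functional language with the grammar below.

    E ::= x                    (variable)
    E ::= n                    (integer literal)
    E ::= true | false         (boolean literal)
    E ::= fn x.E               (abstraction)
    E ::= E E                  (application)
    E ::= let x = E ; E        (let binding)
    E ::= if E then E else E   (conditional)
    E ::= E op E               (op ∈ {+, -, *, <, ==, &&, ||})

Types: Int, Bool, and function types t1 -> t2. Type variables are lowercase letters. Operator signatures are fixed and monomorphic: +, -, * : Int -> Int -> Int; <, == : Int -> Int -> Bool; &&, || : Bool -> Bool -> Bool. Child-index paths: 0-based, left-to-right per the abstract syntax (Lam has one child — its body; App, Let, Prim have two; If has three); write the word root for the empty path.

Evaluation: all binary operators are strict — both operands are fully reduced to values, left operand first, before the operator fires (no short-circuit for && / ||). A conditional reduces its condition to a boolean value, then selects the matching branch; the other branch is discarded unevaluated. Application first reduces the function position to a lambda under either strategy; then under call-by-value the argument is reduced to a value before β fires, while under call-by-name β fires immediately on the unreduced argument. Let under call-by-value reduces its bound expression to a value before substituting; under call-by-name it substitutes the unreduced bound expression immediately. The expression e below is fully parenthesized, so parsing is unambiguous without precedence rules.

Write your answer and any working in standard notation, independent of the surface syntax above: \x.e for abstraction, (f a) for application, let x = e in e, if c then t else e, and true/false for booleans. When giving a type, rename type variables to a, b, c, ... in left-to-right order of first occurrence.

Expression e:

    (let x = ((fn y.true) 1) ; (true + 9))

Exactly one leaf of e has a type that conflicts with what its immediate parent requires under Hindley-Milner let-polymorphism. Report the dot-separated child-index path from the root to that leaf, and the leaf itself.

Trace:
\y._ : a -> Bool
  unify a -> Bool ~ Int -> b
  unify a ~ Int
  unify Bool ~ b
_ _ : Bool
let x : Bool
  unify Bool ~ Int
  FAIL: mismatch Bool ~ Int

Answer: 1.0 : true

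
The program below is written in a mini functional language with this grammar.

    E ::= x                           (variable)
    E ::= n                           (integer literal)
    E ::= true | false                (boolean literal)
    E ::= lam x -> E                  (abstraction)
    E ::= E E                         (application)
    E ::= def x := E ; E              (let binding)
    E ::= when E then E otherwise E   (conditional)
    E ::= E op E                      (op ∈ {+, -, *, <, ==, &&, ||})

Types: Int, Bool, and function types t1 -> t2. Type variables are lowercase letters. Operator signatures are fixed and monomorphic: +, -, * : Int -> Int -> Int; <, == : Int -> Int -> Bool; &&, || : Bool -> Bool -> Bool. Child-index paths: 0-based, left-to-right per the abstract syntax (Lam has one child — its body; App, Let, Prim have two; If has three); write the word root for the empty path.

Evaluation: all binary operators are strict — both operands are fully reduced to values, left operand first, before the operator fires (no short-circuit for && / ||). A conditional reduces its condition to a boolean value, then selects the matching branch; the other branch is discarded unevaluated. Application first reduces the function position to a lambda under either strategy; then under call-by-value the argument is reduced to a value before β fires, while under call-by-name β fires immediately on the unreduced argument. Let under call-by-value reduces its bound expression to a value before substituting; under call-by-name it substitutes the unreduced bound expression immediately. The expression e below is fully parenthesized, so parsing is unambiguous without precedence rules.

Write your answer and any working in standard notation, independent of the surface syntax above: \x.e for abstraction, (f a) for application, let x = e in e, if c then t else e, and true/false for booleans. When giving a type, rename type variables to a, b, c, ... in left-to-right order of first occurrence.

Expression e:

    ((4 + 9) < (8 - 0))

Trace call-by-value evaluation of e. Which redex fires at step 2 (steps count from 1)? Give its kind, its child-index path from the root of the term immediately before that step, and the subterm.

Answer: delta at 1 : (8 - 0)

Derivation:
step 0: ((4 + 9) < (8 - 0))
step 1: [delta@0] (13 < (8 - 0))
step 2: [delta@1] (13 < 8)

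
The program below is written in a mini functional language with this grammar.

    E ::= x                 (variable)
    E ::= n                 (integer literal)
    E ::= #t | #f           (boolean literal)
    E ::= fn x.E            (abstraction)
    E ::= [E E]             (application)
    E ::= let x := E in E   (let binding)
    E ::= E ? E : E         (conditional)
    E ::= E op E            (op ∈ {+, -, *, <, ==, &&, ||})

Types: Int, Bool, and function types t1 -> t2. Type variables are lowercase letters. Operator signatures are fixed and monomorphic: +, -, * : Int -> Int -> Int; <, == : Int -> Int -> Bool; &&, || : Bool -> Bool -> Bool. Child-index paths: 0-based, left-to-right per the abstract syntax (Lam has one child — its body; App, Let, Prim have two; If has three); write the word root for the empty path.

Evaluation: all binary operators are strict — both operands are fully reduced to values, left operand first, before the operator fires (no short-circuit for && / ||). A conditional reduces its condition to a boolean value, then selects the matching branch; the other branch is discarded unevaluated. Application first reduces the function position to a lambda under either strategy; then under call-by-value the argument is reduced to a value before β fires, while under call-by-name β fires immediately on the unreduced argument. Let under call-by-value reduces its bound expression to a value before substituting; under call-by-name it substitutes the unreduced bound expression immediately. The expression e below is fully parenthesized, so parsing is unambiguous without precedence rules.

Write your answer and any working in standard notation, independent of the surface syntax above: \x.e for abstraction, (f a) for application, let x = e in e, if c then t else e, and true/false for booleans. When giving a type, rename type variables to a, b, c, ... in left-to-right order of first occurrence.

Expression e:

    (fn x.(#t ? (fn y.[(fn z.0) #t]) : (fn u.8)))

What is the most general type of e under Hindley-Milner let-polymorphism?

Answer: a -> b -> Int

Trace:
  unify Bool ~ Bool
\z._ : c -> Int
  unify c -> Int ~ Bool -> d
  unify c ~ Bool
  unify Int ~ d
_ _ : Int
\y._ : b -> Int
\u._ : e -> Int
  unify b -> Int ~ e -> Int
  unify b ~ e
  unify Int ~ Int
\x._ : a -> e -> Int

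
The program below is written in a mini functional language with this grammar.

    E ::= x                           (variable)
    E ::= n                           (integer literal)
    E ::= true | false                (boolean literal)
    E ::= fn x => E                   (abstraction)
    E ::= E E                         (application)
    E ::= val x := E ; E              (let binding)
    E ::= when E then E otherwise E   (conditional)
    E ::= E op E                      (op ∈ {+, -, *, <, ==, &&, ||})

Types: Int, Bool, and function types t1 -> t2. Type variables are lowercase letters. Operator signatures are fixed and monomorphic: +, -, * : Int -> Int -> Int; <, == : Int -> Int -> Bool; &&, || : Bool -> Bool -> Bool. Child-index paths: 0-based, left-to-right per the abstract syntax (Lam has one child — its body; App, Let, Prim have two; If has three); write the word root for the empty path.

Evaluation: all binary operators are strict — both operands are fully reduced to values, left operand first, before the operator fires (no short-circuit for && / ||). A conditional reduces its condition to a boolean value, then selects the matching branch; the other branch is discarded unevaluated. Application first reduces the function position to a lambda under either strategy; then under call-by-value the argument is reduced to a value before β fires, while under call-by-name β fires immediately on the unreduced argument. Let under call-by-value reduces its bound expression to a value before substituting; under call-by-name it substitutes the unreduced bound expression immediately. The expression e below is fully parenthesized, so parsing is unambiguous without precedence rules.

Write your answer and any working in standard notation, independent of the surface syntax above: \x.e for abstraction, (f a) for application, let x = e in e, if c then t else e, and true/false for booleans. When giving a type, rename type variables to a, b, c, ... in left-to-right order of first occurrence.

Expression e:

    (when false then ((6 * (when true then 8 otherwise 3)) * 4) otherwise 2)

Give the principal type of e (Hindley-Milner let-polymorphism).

Answer: Int

Derivation:
  unify Bool ~ Bool
  unify Int ~ Int
  unify Bool ~ Bool
  unify Int ~ Int
  unify Int ~ Int
  unify Int ~ Int
  unify Int ~ Int
  unify Int ~ Int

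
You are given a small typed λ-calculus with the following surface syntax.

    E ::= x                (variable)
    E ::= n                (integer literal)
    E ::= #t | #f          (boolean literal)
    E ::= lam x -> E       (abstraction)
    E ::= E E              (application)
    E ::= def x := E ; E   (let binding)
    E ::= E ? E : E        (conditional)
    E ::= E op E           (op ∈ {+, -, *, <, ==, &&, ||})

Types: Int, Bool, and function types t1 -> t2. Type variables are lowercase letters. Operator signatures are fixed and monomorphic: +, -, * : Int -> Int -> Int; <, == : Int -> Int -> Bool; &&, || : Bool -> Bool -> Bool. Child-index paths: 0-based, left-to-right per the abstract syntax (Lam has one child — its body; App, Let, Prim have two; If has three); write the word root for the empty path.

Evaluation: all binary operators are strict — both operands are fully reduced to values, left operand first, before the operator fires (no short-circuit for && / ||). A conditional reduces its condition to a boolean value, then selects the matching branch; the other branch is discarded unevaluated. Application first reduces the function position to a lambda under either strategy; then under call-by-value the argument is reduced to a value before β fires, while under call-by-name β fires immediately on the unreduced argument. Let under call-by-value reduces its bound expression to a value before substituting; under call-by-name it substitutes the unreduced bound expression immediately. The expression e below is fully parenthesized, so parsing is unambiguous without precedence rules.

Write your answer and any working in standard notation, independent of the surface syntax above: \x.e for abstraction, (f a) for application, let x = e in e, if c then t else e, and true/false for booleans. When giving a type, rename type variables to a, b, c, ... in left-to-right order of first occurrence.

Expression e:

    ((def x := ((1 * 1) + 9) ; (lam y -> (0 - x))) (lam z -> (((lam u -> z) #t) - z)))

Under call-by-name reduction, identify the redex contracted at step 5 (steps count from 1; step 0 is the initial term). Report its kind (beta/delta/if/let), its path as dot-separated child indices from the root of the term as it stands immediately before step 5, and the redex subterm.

Answer: delta at root : (0 - 10)

Trace:
step 0: ((let x = ((1 * 1) + 9) in (\y.(0 - x))) (\z.(((\u.z) true) - z)))
step 1: [let@0] ((\y.(0 - ((1 * 1) + 9))) (\z.(((\u.z) true) - z)))
step 2: [beta@root] (0 - ((1 * 1) + 9))
step 3: [delta@1.0] (0 - (1 + 9))
step 4: [delta@1] (0 - 10)
step 5: [delta@root] -10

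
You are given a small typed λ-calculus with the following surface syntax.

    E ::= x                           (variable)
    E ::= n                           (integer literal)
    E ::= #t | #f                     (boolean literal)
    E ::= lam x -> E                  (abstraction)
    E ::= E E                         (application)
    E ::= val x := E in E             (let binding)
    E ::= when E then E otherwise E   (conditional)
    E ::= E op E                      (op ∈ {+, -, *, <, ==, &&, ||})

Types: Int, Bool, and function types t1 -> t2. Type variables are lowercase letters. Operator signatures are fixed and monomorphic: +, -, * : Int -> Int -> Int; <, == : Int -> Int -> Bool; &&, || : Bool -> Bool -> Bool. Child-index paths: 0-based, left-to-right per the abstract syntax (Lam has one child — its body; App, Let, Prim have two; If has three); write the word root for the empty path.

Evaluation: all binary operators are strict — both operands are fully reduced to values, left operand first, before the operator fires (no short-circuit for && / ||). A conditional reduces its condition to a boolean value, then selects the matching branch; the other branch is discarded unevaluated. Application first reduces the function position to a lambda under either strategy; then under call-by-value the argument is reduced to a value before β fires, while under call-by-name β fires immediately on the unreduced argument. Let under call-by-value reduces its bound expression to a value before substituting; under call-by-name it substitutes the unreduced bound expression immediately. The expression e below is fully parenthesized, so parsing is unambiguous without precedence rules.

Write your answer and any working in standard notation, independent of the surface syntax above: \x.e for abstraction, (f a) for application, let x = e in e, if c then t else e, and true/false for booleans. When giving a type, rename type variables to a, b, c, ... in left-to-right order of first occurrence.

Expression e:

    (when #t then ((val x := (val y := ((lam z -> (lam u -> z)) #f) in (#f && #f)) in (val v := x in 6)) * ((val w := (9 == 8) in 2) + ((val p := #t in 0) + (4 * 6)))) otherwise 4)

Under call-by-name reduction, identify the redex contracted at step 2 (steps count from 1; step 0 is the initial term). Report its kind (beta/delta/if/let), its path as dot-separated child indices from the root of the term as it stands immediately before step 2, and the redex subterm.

Working:
step 0: (if true then ((let x = (let y = ((\z.(\u.z)) false) in (false && false)) in (let v = x in 6)) * ((let w = (9 == 8) in 2) + ((let p = true in 0) + (4 * 6)))) else 4)
step 1: [if@root] ((let x = (let y = ((\z.(\u.z)) false) in (false && false)) in (let v = x in 6)) * ((let w = (9 == 8) in 2) + ((let p = true in 0) + (4 * 6))))
step 2: [let@0] ((let v = (let y = ((\z.(\u.z)) false) in (false && false)) in 6) * ((let w = (9 == 8) in 2) + ((let p = true in 0) + (4 * 6))))

Answer: let at 0 : (let x = (let y = ((\z.(\u.z)) false) in (false && false)) in (let v = x in 6))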